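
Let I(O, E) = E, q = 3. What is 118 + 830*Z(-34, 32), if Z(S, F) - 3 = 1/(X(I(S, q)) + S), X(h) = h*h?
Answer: 12874/5 ≈ 2574.8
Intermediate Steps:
X(h) = h²
Z(S, F) = 3 + 1/(9 + S) (Z(S, F) = 3 + 1/(3² + S) = 3 + 1/(9 + S))
118 + 830*Z(-34, 32) = 118 + 830*((28 + 3*(-34))/(9 - 34)) = 118 + 830*((28 - 102)/(-25)) = 118 + 830*(-1/25*(-74)) = 118 + 830*(74/25) = 118 + 12284/5 = 12874/5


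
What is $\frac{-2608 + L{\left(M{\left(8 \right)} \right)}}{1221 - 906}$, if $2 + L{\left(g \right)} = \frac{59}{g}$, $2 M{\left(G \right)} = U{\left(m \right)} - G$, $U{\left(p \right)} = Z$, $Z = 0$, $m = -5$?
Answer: $- \frac{10499}{1260} \approx -8.3325$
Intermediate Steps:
$U{\left(p \right)} = 0$
$M{\left(G \right)} = - \frac{G}{2}$ ($M{\left(G \right)} = \frac{0 - G}{2} = \frac{\left(-1\right) G}{2} = - \frac{G}{2}$)
$L{\left(g \right)} = -2 + \frac{59}{g}$
$\frac{-2608 + L{\left(M{\left(8 \right)} \right)}}{1221 - 906} = \frac{-2608 + \left(-2 + \frac{59}{\left(- \frac{1}{2}\right) 8}\right)}{1221 - 906} = \frac{-2608 + \left(-2 + \frac{59}{-4}\right)}{315} = \left(-2608 + \left(-2 + 59 \left(- \frac{1}{4}\right)\right)\right) \frac{1}{315} = \left(-2608 - \frac{67}{4}\right) \frac{1}{315} = \left(- \frac{10499}{4}\right) \frac{1}{315} = - \frac{10499}{1260}$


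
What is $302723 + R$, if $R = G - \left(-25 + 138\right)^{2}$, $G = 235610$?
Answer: $525564$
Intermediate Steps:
$R = 222841$ ($R = 235610 - \left(-25 + 138\right)^{2} = 235610 - 113^{2} = 235610 - 12769 = 222841$)
$302723 + R = 302723 + 222841 = 525564$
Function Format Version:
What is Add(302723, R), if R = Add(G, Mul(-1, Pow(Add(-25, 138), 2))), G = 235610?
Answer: 525564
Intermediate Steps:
R = 222841 (R = Add(235610, Mul(-1, Pow(Add(-25, 138), 2))) = Add(235610, Mul(-1, Pow(113, 2))) = Add(235610, Mul(-1, 12769)) = Add(235610, -12769) = 222841)
Add(302723, R) = Add(302723, 222841) = 525564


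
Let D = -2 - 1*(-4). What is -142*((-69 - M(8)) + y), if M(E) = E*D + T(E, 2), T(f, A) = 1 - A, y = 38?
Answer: 6532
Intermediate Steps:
D = 2 (D = -2 + 4 = 2)
M(E) = -1 + 2*E (M(E) = E*2 + (1 - 1*2) = 2*E + (1 - 2) = 2*E - 1 = -1 + 2*E)
-142*((-69 - M(8)) + y) = -142*((-69 - (-1 + 2*8)) + 38) = -142*((-69 - (-1 + 16)) + 38) = -142*((-69 - 1*15) + 38) = -142*((-69 - 15) + 38) = -142*(-84 + 38) = -142*(-46) = 6532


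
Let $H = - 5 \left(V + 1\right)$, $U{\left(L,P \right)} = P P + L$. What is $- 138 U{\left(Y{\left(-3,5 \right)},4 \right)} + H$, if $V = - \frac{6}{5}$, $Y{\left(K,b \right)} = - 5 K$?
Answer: $-4277$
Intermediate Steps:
$V = - \frac{6}{5}$ ($V = \left(-6\right) \frac{1}{5} = - \frac{6}{5} \approx -1.2$)
$U{\left(L,P \right)} = L + P^{2}$ ($U{\left(L,P \right)} = P^{2} + L = L + P^{2}$)
$H = 1$ ($H = - 5 \left(- \frac{6}{5} + 1\right) = \left(-5\right) \left(- \frac{1}{5}\right) = 1$)
$- 138 U{\left(Y{\left(-3,5 \right)},4 \right)} + H = - 138 \left(\left(-5\right) \left(-3\right) + 4^{2}\right) + 1 = - 138 \left(15 + 16\right) + 1 = \left(-138\right) 31 + 1 = -4278 + 1 = -4277$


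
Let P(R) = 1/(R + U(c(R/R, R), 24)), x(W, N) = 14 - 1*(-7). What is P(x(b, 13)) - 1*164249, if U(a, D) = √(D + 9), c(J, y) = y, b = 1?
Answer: -22337857/136 - √33/408 ≈ -1.6425e+5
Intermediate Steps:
x(W, N) = 21 (x(W, N) = 14 + 7 = 21)
U(a, D) = √(9 + D)
P(R) = 1/(R + √33) (P(R) = 1/(R + √(9 + 24)) = 1/(R + √33))
P(x(b, 13)) - 1*164249 = 1/(21 + √33) - 1*164249 = 1/(21 + √33) - 164249 = -164249 + 1/(21 + √33)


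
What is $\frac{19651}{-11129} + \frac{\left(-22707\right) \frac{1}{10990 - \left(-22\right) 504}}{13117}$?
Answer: $- \frac{5691125829229}{3222926415254} \approx -1.7658$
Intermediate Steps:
$\frac{19651}{-11129} + \frac{\left(-22707\right) \frac{1}{10990 - \left(-22\right) 504}}{13117} = 19651 \left(- \frac{1}{11129}\right) + - \frac{22707}{10990 - -11088} \cdot \frac{1}{13117} = - \frac{19651}{11129} + - \frac{22707}{10990 + 11088} \cdot \frac{1}{13117} = - \frac{19651}{11129} + - \frac{22707}{22078} \cdot \frac{1}{13117} = - \frac{19651}{11129} + \left(-22707\right) \frac{1}{22078} \cdot \frac{1}{13117} = - \frac{19651}{11129} - \frac{22707}{289597126} = - \frac{5691125829229}{3222926415254}$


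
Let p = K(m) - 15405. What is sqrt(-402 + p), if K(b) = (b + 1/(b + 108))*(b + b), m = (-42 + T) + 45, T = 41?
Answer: 11*I*sqrt(35606)/19 ≈ 109.24*I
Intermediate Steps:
m = 44 (m = (-42 + 41) + 45 = -1 + 45 = 44)
K(b) = 2*b*(b + 1/(108 + b)) (K(b) = (b + 1/(108 + b))*(2*b) = 2*b*(b + 1/(108 + b)))
p = -219116/19 (p = 2*44*(1 + 44**2 + 108*44)/(108 + 44) - 15405 = 2*44*(1 + 1936 + 4752)/152 - 15405 = 2*44*(1/152)*6689 - 15405 = 73579/19 - 15405 = -219116/19 ≈ -11532.)
sqrt(-402 + p) = sqrt(-402 - 219116/19) = sqrt(-226754/19) = 11*I*sqrt(35606)/19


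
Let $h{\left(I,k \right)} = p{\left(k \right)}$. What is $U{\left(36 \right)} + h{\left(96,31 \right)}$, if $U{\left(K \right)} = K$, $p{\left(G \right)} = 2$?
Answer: $38$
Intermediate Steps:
$h{\left(I,k \right)} = 2$
$U{\left(36 \right)} + h{\left(96,31 \right)} = 36 + 2 = 38$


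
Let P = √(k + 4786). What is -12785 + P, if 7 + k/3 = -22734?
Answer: -12785 + I*√63437 ≈ -12785.0 + 251.87*I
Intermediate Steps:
k = -68223 (k = -21 + 3*(-22734) = -21 - 68202 = -68223)
P = I*√63437 (P = √(-68223 + 4786) = √(-63437) = I*√63437 ≈ 251.87*I)
-12785 + P = -12785 + I*√63437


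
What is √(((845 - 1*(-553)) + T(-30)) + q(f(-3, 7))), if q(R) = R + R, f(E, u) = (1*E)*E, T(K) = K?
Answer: 3*√154 ≈ 37.229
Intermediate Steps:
f(E, u) = E² (f(E, u) = E*E = E²)
q(R) = 2*R
√(((845 - 1*(-553)) + T(-30)) + q(f(-3, 7))) = √(((845 - 1*(-553)) - 30) + 2*(-3)²) = √(((845 + 553) - 30) + 2*9) = √((1398 - 30) + 18) = √(1368 + 18) = √1386 = 3*√154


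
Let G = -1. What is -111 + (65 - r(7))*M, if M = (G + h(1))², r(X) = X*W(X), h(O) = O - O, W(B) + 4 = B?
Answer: -67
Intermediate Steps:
W(B) = -4 + B
h(O) = 0
r(X) = X*(-4 + X)
M = 1 (M = (-1 + 0)² = (-1)² = 1)
-111 + (65 - r(7))*M = -111 + (65 - 7*(-4 + 7))*1 = -111 + (65 - 7*3)*1 = -111 + (65 - 1*21)*1 = -111 + (65 - 21)*1 = -111 + 44*1 = -111 + 44 = -67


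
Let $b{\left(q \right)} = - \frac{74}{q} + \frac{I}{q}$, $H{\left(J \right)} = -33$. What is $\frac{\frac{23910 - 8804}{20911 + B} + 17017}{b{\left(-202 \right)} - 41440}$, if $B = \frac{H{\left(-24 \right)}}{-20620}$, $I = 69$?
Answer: $- \frac{1482232394102642}{3609394506356375} \approx -0.41066$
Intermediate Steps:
$B = \frac{33}{20620}$ ($B = - \frac{33}{-20620} = \left(-33\right) \left(- \frac{1}{20620}\right) = \frac{33}{20620} \approx 0.0016004$)
$b{\left(q \right)} = - \frac{5}{q}$ ($b{\left(q \right)} = - \frac{74}{q} + \frac{69}{q} = - \frac{5}{q}$)
$\frac{\frac{23910 - 8804}{20911 + B} + 17017}{b{\left(-202 \right)} - 41440} = \frac{\frac{23910 - 8804}{20911 + \frac{33}{20620}} + 17017}{- \frac{5}{-202} - 41440} = \frac{\frac{15106}{\frac{431184853}{20620}} + 17017}{\left(-5\right) \left(- \frac{1}{202}\right) - 41440} = \frac{15106 \cdot \frac{20620}{431184853} + 17017}{\frac{5}{202} - 41440} = \frac{\frac{311485720}{431184853} + 17017}{- \frac{8370875}{202}} = \frac{7337784129221}{431184853} \left(- \frac{202}{8370875}\right) = - \frac{1482232394102642}{3609394506356375}$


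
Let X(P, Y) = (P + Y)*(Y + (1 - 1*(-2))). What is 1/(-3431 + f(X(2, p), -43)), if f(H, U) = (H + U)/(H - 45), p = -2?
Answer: -45/154352 ≈ -0.00029154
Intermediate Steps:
X(P, Y) = (3 + Y)*(P + Y) (X(P, Y) = (P + Y)*(Y + (1 + 2)) = (P + Y)*(Y + 3) = (P + Y)*(3 + Y) = (3 + Y)*(P + Y))
f(H, U) = (H + U)/(-45 + H)
1/(-3431 + f(X(2, p), -43)) = 1/(-3431 + (((-2)**2 + 3*2 + 3*(-2) + 2*(-2)) - 43)/(-45 + ((-2)**2 + 3*2 + 3*(-2) + 2*(-2)))) = 1/(-3431 + ((4 + 6 - 6 - 4) - 43)/(-45 + (4 + 6 - 6 - 4))) = 1/(-3431 + (0 - 43)/(-45 + 0)) = 1/(-3431 - 43/(-45)) = 1/(-3431 - 1/45*(-43)) = 1/(-3431 + 43/45) = 1/(-154352/45) = -45/154352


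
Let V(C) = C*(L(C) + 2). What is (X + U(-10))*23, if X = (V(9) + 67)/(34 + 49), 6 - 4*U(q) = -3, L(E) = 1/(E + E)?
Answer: 25047/332 ≈ 75.443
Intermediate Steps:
L(E) = 1/(2*E)
V(C) = C*(2 + 1/(2*C)) (V(C) = C*(1/(2*C) + 2) = C*(2 + 1/(2*C)))
U(q) = 9/4 (U(q) = 3/2 - ¼*(-3) = 3/2 + ¾ = 9/4)
X = 171/166 (X = ((½ + 2*9) + 67)/(34 + 49) = ((½ + 18) + 67)/83 = (37/2 + 67)*(1/83) = (171/2)*(1/83) = 171/166 ≈ 1.0301)
(X + U(-10))*23 = (171/166 + 9/4)*23 = (1089/332)*23 = 25047/332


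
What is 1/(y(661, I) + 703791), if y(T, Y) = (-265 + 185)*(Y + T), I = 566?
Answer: 1/605631 ≈ 1.6512e-6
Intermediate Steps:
y(T, Y) = -80*T - 80*Y (y(T, Y) = -80*(T + Y) = -80*T - 80*Y)
1/(y(661, I) + 703791) = 1/((-80*661 - 80*566) + 703791) = 1/((-52880 - 45280) + 703791) = 1/(-98160 + 703791) = 1/605631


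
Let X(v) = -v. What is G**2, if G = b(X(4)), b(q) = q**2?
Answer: 256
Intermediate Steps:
G = 16 (G = (-1*4)**2 = (-4)**2 = 16)
G**2 = 16**2 = 256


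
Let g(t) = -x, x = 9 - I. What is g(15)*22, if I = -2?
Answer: -242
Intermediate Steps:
x = 11 (x = 9 - 1*(-2) = 9 + 2 = 11)
g(t) = -11 (g(t) = -1*11 = -11)
g(15)*22 = -11*22 = -242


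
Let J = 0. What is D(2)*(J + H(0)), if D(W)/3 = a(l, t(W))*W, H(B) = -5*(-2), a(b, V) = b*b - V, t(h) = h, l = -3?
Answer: 420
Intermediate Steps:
a(b, V) = b² - V
H(B) = 10
D(W) = 3*W*(9 - W) (D(W) = 3*(((-3)² - W)*W) = 3*((9 - W)*W) = 3*(W*(9 - W)) = 3*W*(9 - W))
D(2)*(J + H(0)) = (3*2*(9 - 1*2))*(0 + 10) = (3*2*(9 - 2))*10 = (3*2*7)*10 = 42*10 = 420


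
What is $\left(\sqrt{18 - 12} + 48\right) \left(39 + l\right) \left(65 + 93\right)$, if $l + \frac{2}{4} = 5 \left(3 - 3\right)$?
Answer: $291984 + 6083 \sqrt{6} \approx 3.0688 \cdot 10^{5}$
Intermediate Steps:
$l = - \frac{1}{2}$ ($l = - \frac{1}{2} + 5 \left(3 - 3\right) = - \frac{1}{2} + 5 \cdot 0 = - \frac{1}{2} + 0 = - \frac{1}{2} \approx -0.5$)
$\left(\sqrt{18 - 12} + 48\right) \left(39 + l\right) \left(65 + 93\right) = \left(\sqrt{18 - 12} + 48\right) \left(39 - \frac{1}{2}\right) \left(65 + 93\right) = \left(\sqrt{6} + 48\right) \frac{77}{2} \cdot 158 = \left(48 + \sqrt{6}\right) \frac{77}{2} \cdot 158 = \left(1848 + \frac{77 \sqrt{6}}{2}\right) 158 = 291984 + 6083 \sqrt{6}$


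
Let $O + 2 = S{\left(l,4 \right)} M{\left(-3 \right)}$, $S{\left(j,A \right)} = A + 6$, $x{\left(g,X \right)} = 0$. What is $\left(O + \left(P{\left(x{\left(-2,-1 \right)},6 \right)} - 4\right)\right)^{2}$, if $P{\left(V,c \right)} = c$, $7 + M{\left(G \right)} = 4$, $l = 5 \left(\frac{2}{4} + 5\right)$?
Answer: $900$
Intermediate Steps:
$l = \frac{55}{2}$ ($l = 5 \left(2 \cdot \frac{1}{4} + 5\right) = 5 \left(\frac{1}{2} + 5\right) = 5 \cdot \frac{11}{2} = \frac{55}{2} \approx 27.5$)
$S{\left(j,A \right)} = 6 + A$
$M{\left(G \right)} = -3$ ($M{\left(G \right)} = -7 + 4 = -3$)
$O = -32$ ($O = -2 + \left(6 + 4\right) \left(-3\right) = -2 + 10 \left(-3\right) = -2 - 30 = -32$)
$\left(O + \left(P{\left(x{\left(-2,-1 \right)},6 \right)} - 4\right)\right)^{2} = \left(-32 + \left(6 - 4\right)\right)^{2} = \left(-32 + 2\right)^{2} = \left(-30\right)^{2} = 900$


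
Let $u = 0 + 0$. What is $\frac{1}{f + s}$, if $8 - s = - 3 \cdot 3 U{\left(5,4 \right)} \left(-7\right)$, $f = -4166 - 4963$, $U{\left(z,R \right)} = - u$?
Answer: $- \frac{1}{9121} \approx -0.00010964$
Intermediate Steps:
$u = 0$
$U{\left(z,R \right)} = 0$ ($U{\left(z,R \right)} = \left(-1\right) 0 = 0$)
$f = -9129$ ($f = -4166 - 4963 = -9129$)
$s = 8$ ($s = 8 - - 3 \cdot 3 \cdot 0 \left(-7\right) = 8 - \left(-3\right) 0 \left(-7\right) = 8 - 0 \left(-7\right) = 8 - 0 = 8 + 0 = 8$)
$\frac{1}{f + s} = \frac{1}{-9129 + 8} = \frac{1}{-9121} = - \frac{1}{9121}$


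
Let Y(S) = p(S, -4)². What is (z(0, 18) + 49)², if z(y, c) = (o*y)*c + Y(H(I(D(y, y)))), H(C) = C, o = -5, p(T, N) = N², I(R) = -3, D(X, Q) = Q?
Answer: 93025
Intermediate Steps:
Y(S) = 256 (Y(S) = ((-4)²)² = 16² = 256)
z(y, c) = 256 - 5*c*y (z(y, c) = (-5*y)*c + 256 = -5*c*y + 256 = 256 - 5*c*y)
(z(0, 18) + 49)² = ((256 - 5*18*0) + 49)² = ((256 + 0) + 49)² = (256 + 49)² = 305² = 93025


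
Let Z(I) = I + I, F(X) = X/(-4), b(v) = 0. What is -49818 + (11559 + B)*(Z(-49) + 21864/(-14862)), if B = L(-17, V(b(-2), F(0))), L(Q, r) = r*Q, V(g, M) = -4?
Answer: -2988175716/2477 ≈ -1.2064e+6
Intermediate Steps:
F(X) = -X/4 (F(X) = X*(-1/4) = -X/4)
Z(I) = 2*I
L(Q, r) = Q*r
B = 68 (B = -17*(-4) = 68)
-49818 + (11559 + B)*(Z(-49) + 21864/(-14862)) = -49818 + (11559 + 68)*(2*(-49) + 21864/(-14862)) = -49818 + 11627*(-98 + 21864*(-1/14862)) = -49818 + 11627*(-98 - 3644/2477) = -49818 + 11627*(-246390/2477) = -49818 - 2864776530/2477 = -2988175716/2477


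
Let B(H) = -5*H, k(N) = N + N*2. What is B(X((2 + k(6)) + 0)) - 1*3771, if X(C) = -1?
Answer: -3766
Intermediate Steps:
k(N) = 3*N (k(N) = N + 2*N = 3*N)
B(X((2 + k(6)) + 0)) - 1*3771 = -5*(-1) - 1*3771 = 5 - 3771 = -3766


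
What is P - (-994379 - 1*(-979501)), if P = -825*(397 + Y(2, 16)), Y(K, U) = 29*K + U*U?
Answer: -571697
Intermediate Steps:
Y(K, U) = U² + 29*K (Y(K, U) = 29*K + U² = U² + 29*K)
P = -586575 (P = -825*(397 + (16² + 29*2)) = -825*(397 + (256 + 58)) = -825*(397 + 314) = -825*711 = -586575)
P - (-994379 - 1*(-979501)) = -586575 - (-994379 - 1*(-979501)) = -586575 - (-994379 + 979501) = -586575 - 1*(-14878) = -586575 + 14878 = -571697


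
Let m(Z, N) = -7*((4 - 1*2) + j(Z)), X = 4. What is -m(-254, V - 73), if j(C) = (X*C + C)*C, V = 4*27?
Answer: 2258074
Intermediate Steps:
V = 108
j(C) = 5*C² (j(C) = (4*C + C)*C = (5*C)*C = 5*C²)
m(Z, N) = -14 - 35*Z² (m(Z, N) = -7*((4 - 1*2) + 5*Z²) = -7*((4 - 2) + 5*Z²) = -7*(2 + 5*Z²) = -14 - 35*Z²)
-m(-254, V - 73) = -(-14 - 35*(-254)²) = -(-14 - 35*64516) = -(-14 - 2258060) = -1*(-2258074) = 2258074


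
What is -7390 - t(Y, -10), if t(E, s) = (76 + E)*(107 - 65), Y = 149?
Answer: -16840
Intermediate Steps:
t(E, s) = 3192 + 42*E (t(E, s) = (76 + E)*42 = 3192 + 42*E)
-7390 - t(Y, -10) = -7390 - (3192 + 42*149) = -7390 - (3192 + 6258) = -7390 - 1*9450 = -7390 - 9450 = -16840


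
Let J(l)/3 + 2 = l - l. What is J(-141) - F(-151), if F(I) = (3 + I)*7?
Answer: 1030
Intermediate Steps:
J(l) = -6 (J(l) = -6 + 3*(l - l) = -6 + 3*0 = -6 + 0 = -6)
F(I) = 21 + 7*I
J(-141) - F(-151) = -6 - (21 + 7*(-151)) = -6 - (21 - 1057) = -6 - 1*(-1036) = -6 + 1036 = 1030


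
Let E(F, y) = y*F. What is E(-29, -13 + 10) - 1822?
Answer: -1735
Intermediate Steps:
E(F, y) = F*y
E(-29, -13 + 10) - 1822 = -29*(-13 + 10) - 1822 = -29*(-3) - 1822 = 87 - 1822 = -1735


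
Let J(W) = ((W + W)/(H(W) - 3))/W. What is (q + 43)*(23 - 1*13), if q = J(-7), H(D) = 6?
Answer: 1310/3 ≈ 436.67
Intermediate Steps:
J(W) = ⅔ (J(W) = ((W + W)/(6 - 3))/W = ((2*W)/3)/W = ((2*W)*(⅓))/W = (2*W/3)/W = ⅔)
q = ⅔ ≈ 0.66667
(q + 43)*(23 - 1*13) = (⅔ + 43)*(23 - 1*13) = 131*(23 - 13)/3 = (131/3)*10 = 1310/3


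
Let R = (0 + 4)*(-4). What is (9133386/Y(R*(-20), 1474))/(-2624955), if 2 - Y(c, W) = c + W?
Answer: 1522231/783986560 ≈ 0.0019417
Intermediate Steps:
R = -16 (R = 4*(-4) = -16)
Y(c, W) = 2 - W - c (Y(c, W) = 2 - (c + W) = 2 - (W + c) = 2 + (-W - c) = 2 - W - c)
(9133386/Y(R*(-20), 1474))/(-2624955) = (9133386/(2 - 1*1474 - (-16)*(-20)))/(-2624955) = (9133386/(2 - 1474 - 1*320))*(-1/2624955) = (9133386/(2 - 1474 - 320))*(-1/2624955) = (9133386/(-1792))*(-1/2624955) = (9133386*(-1/1792))*(-1/2624955) = -4566693/896*(-1/2624955) = 1522231/783986560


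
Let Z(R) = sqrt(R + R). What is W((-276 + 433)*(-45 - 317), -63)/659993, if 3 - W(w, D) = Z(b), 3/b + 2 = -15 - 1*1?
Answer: 3/659993 - I*sqrt(3)/1979979 ≈ 4.5455e-6 - 8.7478e-7*I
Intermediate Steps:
b = -1/6 (b = 3/(-2 + (-15 - 1*1)) = 3/(-2 + (-15 - 1)) = 3/(-2 - 16) = 3/(-18) = 3*(-1/18) = -1/6 ≈ -0.16667)
Z(R) = sqrt(2)*sqrt(R) (Z(R) = sqrt(2*R) = sqrt(2)*sqrt(R))
W(w, D) = 3 - I*sqrt(3)/3 (W(w, D) = 3 - sqrt(2)*sqrt(-1/6) = 3 - sqrt(2)*I*sqrt(6)/6 = 3 - I*sqrt(3)/3)
W((-276 + 433)*(-45 - 317), -63)/659993 = (3 - I*sqrt(3)/3)/659993 = (3 - I*sqrt(3)/3)*(1/659993) = 3/659993 - I*sqrt(3)/1979979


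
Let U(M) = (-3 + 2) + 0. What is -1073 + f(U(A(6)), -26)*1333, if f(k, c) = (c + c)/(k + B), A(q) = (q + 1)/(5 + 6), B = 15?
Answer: -42169/7 ≈ -6024.1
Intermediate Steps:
A(q) = 1/11 + q/11 (A(q) = (1 + q)/11 = (1 + q)*(1/11) = 1/11 + q/11)
U(M) = -1 (U(M) = -1 + 0 = -1)
f(k, c) = 2*c/(15 + k) (f(k, c) = (c + c)/(k + 15) = (2*c)/(15 + k) = 2*c/(15 + k))
-1073 + f(U(A(6)), -26)*1333 = -1073 + (2*(-26)/(15 - 1))*1333 = -1073 + (2*(-26)/14)*1333 = -1073 + (2*(-26)*(1/14))*1333 = -1073 - 26/7*1333 = -1073 - 34658/7 = -42169/7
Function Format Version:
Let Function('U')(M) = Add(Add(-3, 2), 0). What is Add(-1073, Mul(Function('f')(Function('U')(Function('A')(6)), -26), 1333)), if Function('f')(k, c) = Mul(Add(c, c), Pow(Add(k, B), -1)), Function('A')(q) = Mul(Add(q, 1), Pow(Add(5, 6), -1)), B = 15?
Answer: Rational(-42169, 7) ≈ -6024.1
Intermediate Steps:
Function('A')(q) = Add(Rational(1, 11), Mul(Rational(1, 11), q)) (Function('A')(q) = Mul(Add(1, q), Pow(11, -1)) = Mul(Add(1, q), Rational(1, 11)) = Add(Rational(1, 11), Mul(Rational(1, 11), q)))
Function('U')(M) = -1 (Function('U')(M) = Add(-1, 0) = -1)
Function('f')(k, c) = Mul(2, c, Pow(Add(15, k), -1)) (Function('f')(k, c) = Mul(Add(c, c), Pow(Add(k, 15), -1)) = Mul(Mul(2, c), Pow(Add(15, k), -1)) = Mul(2, c, Pow(Add(15, k), -1)))
Add(-1073, Mul(Function('f')(Function('U')(Function('A')(6)), -26), 1333)) = Add(-1073, Mul(Mul(2, -26, Pow(Add(15, -1), -1)), 1333)) = Add(-1073, Mul(Mul(2, -26, Pow(14, -1)), 1333)) = Add(-1073, Mul(Mul(2, -26, Rational(1, 14)), 1333)) = Add(-1073, Mul(Rational(-26, 7), 1333)) = Add(-1073, Rational(-34658, 7)) = Rational(-42169, 7)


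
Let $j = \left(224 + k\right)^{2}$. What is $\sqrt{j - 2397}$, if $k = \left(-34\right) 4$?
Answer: $\sqrt{5347} \approx 73.123$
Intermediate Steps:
$k = -136$
$j = 7744$ ($j = \left(224 - 136\right)^{2} = 88^{2} = 7744$)
$\sqrt{j - 2397} = \sqrt{7744 - 2397} = \sqrt{5347}$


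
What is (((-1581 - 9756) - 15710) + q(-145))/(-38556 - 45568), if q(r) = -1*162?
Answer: 27209/84124 ≈ 0.32344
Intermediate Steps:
q(r) = -162
(((-1581 - 9756) - 15710) + q(-145))/(-38556 - 45568) = (((-1581 - 9756) - 15710) - 162)/(-38556 - 45568) = ((-11337 - 15710) - 162)/(-84124) = (-27047 - 162)*(-1/84124) = -27209*(-1/84124) = 27209/84124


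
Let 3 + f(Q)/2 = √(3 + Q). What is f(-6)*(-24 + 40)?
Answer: -96 + 32*I*√3 ≈ -96.0 + 55.426*I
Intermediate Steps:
f(Q) = -6 + 2*√(3 + Q)
f(-6)*(-24 + 40) = (-6 + 2*√(3 - 6))*(-24 + 40) = (-6 + 2*√(-3))*16 = (-6 + 2*(I*√3))*16 = (-6 + 2*I*√3)*16 = -96 + 32*I*√3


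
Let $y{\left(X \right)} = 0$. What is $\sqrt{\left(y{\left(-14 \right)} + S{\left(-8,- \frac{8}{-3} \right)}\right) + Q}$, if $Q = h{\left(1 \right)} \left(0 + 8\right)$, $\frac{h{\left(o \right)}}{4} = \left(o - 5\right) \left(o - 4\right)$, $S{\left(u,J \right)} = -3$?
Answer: $\sqrt{381} \approx 19.519$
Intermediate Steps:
$h{\left(o \right)} = 4 \left(-5 + o\right) \left(-4 + o\right)$ ($h{\left(o \right)} = 4 \left(o - 5\right) \left(o - 4\right) = 4 \left(-5 + o\right) \left(-4 + o\right)$)
$Q = 384$ ($Q = \left(80 - 36 + 4 \cdot 1^{2}\right) \left(0 + 8\right) = \left(80 - 36 + 4 \cdot 1\right) 8 = \left(80 - 36 + 4\right) 8 = 48 \cdot 8 = 384$)
$\sqrt{\left(y{\left(-14 \right)} + S{\left(-8,- \frac{8}{-3} \right)}\right) + Q} = \sqrt{\left(0 - 3\right) + 384} = \sqrt{-3 + 384} = \sqrt{381}$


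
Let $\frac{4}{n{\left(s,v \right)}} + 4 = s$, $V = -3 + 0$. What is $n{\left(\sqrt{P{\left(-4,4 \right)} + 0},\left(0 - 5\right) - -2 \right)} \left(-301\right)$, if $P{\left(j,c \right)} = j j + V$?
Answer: $\frac{4816}{3} + \frac{1204 \sqrt{13}}{3} \approx 3052.4$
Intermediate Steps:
$V = -3$
$P{\left(j,c \right)} = -3 + j^{2}$ ($P{\left(j,c \right)} = j j - 3 = j^{2} - 3 = -3 + j^{2}$)
$n{\left(s,v \right)} = \frac{4}{-4 + s}$
$n{\left(\sqrt{P{\left(-4,4 \right)} + 0},\left(0 - 5\right) - -2 \right)} \left(-301\right) = \frac{4}{-4 + \sqrt{\left(-3 + \left(-4\right)^{2}\right) + 0}} \left(-301\right) = \frac{4}{-4 + \sqrt{\left(-3 + 16\right) + 0}} \left(-301\right) = \frac{4}{-4 + \sqrt{13 + 0}} \left(-301\right) = \frac{4}{-4 + \sqrt{13}} \left(-301\right) = - \frac{1204}{-4 + \sqrt{13}}$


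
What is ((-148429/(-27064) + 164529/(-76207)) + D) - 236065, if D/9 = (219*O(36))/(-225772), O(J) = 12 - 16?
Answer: -27480356240385663831/116411782435864 ≈ -2.3606e+5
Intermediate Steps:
O(J) = -4
D = 1971/56443 (D = 9*((219*(-4))/(-225772)) = 9*(-876*(-1/225772)) = 9*(219/56443) = 1971/56443 ≈ 0.034920)
((-148429/(-27064) + 164529/(-76207)) + D) - 236065 = ((-148429/(-27064) + 164529/(-76207)) + 1971/56443) - 236065 = ((-148429*(-1/27064) + 164529*(-1/76207)) + 1971/56443) - 236065 = ((148429/27064 - 164529/76207) + 1971/56443) - 236065 = (6858515947/2062466248 + 1971/56443) - 236065 = 391180336571329/116411782435864 - 236065 = -27480356240385663831/116411782435864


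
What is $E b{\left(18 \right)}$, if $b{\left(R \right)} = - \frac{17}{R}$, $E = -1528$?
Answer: $\frac{12988}{9} \approx 1443.1$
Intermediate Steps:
$E b{\left(18 \right)} = - 1528 \left(- \frac{17}{18}\right) = - 1528 \left(\left(-17\right) \frac{1}{18}\right) = \left(-1528\right) \left(- \frac{17}{18}\right) = \frac{12988}{9}$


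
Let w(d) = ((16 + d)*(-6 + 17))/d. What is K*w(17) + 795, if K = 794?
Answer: 301737/17 ≈ 17749.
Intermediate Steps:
w(d) = (176 + 11*d)/d (w(d) = ((16 + d)*11)/d = (176 + 11*d)/d)
K*w(17) + 795 = 794*(11 + 176/17) + 795 = 794*(363/17) + 795 = 288222/17 + 795 = 301737/17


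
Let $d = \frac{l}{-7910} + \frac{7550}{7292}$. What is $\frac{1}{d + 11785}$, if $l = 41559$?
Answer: $\frac{1029995}{12134145937} \approx 8.4884 \cdot 10^{-5}$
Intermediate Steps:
$d = - \frac{4345138}{1029995}$ ($d = \frac{41559}{-7910} + \frac{7550}{7292} = 41559 \left(- \frac{1}{7910}\right) + 7550 \cdot \frac{1}{7292} = - \frac{5937}{1130} + \frac{3775}{3646} = - \frac{4345138}{1029995} \approx -4.2186$)
$\frac{1}{d + 11785} = \frac{1}{- \frac{4345138}{1029995} + 11785} = \frac{1}{\frac{12134145937}{1029995}} = \frac{1029995}{12134145937}$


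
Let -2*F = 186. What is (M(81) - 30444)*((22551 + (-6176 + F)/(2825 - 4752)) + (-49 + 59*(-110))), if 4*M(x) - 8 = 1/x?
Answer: -101464102489117/208116 ≈ -4.8754e+8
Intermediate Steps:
F = -93 (F = -1/2*186 = -93)
M(x) = 2 + 1/(4*x)
(M(81) - 30444)*((22551 + (-6176 + F)/(2825 - 4752)) + (-49 + 59*(-110))) = ((2 + (1/4)/81) - 30444)*((22551 + (-6176 - 93)/(2825 - 4752)) + (-49 + 59*(-110))) = ((2 + (1/4)*(1/81)) - 30444)*((22551 - 6269/(-1927)) + (-49 - 6490)) = ((2 + 1/324) - 30444)*((22551 - 6269*(-1/1927)) - 6539) = (649/324 - 30444)*((22551 + 6269/1927) - 6539) = -9863207*(43462046/1927 - 6539)/324 = -9863207/324*30861393/1927 = -101464102489117/208116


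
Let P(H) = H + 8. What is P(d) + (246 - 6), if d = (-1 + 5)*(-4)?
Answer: 232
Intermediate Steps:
d = -16 (d = 4*(-4) = -16)
P(H) = 8 + H
P(d) + (246 - 6) = (8 - 16) + (246 - 6) = -8 + 240 = 232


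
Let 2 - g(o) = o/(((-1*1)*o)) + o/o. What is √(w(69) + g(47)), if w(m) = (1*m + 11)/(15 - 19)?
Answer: 3*I*√2 ≈ 4.2426*I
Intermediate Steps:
g(o) = 2 (g(o) = 2 - (o/(((-1*1)*o)) + o/o) = 2 - (o/((-o)) + 1) = 2 - (o*(-1/o) + 1) = 2 - (-1 + 1) = 2 - 1*0 = 2 + 0 = 2)
w(m) = -11/4 - m/4 (w(m) = (m + 11)/(-4) = (11 + m)*(-¼) = -11/4 - m/4)
√(w(69) + g(47)) = √((-11/4 - ¼*69) + 2) = √((-11/4 - 69/4) + 2) = √(-20 + 2) = √(-18) = 3*I*√2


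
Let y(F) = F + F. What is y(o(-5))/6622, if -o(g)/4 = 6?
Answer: -24/3311 ≈ -0.0072486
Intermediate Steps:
o(g) = -24 (o(g) = -4*6 = -24)
y(F) = 2*F
y(o(-5))/6622 = (2*(-24))/6622 = -48*1/6622 = -24/3311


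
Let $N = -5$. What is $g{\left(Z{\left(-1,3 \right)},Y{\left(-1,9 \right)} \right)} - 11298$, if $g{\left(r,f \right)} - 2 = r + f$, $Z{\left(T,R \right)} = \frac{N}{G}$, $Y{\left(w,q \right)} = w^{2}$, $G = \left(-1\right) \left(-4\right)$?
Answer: $- \frac{45185}{4} \approx -11296.0$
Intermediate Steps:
$G = 4$
$Z{\left(T,R \right)} = - \frac{5}{4}$
$g{\left(r,f \right)} = 2 + f + r$ ($g{\left(r,f \right)} = 2 + \left(r + f\right) = 2 + \left(f + r\right) = 2 + f + r$)
$g{\left(Z{\left(-1,3 \right)},Y{\left(-1,9 \right)} \right)} - 11298 = \left(2 + \left(-1\right)^{2} - \frac{5}{4}\right) - 11298 = \left(2 + 1 - \frac{5}{4}\right) - 11298 = \frac{7}{4} - 11298 = - \frac{45185}{4}$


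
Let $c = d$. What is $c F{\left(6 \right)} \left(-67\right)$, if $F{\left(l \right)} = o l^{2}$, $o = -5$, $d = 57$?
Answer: $687420$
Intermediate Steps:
$c = 57$
$F{\left(l \right)} = - 5 l^{2}$
$c F{\left(6 \right)} \left(-67\right) = 57 \left(- 5 \cdot 6^{2}\right) \left(-67\right) = 57 \left(\left(-5\right) 36\right) \left(-67\right) = 57 \left(-180\right) \left(-67\right) = \left(-10260\right) \left(-67\right) = 687420$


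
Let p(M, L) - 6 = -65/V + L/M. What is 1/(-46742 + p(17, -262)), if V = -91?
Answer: -119/5563333 ≈ -2.1390e-5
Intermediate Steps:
p(M, L) = 47/7 + L/M (p(M, L) = 6 + (-65/(-91) + L/M) = 6 + (-65*(-1/91) + L/M) = 6 + (5/7 + L/M) = 47/7 + L/M)
1/(-46742 + p(17, -262)) = 1/(-46742 + (47/7 - 262/17)) = 1/(-46742 - 1035/119) = 1/(-5563333/119) = -119/5563333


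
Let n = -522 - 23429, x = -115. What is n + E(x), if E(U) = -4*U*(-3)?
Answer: -25331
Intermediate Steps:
E(U) = 12*U
n = -23951
n + E(x) = -23951 + 12*(-115) = -23951 - 1380 = -25331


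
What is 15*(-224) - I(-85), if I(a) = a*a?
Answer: -10585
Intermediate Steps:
I(a) = a²
15*(-224) - I(-85) = 15*(-224) - 1*(-85)² = -3360 - 1*7225 = -3360 - 7225 = -10585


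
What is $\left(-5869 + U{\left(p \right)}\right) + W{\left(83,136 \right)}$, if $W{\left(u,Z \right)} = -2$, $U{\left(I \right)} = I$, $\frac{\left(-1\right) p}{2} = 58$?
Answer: $-5987$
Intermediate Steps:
$p = -116$ ($p = \left(-2\right) 58 = -116$)
$\left(-5869 + U{\left(p \right)}\right) + W{\left(83,136 \right)} = \left(-5869 - 116\right) - 2 = -5985 - 2 = -5987$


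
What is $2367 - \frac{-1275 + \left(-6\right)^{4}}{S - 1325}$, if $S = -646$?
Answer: $\frac{1555126}{657} \approx 2367.0$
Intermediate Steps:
$2367 - \frac{-1275 + \left(-6\right)^{4}}{S - 1325} = 2367 - \frac{-1275 + \left(-6\right)^{4}}{-646 - 1325} = 2367 - \frac{-1275 + 1296}{-1971} = 2367 - 21 \left(- \frac{1}{1971}\right) = 2367 - - \frac{7}{657} = 2367 + \frac{7}{657} = \frac{1555126}{657}$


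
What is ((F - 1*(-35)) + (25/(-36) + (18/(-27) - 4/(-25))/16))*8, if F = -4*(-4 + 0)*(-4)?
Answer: -53507/225 ≈ -237.81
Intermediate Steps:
F = -64 (F = -4*(-4)*(-4) = 16*(-4) = -64)
((F - 1*(-35)) + (25/(-36) + (18/(-27) - 4/(-25))/16))*8 = ((-64 - 1*(-35)) + (25/(-36) + (18/(-27) - 4/(-25))/16))*8 = ((-64 + 35) + (25*(-1/36) + (18*(-1/27) - 4*(-1/25))*(1/16)))*8 = (-29 + (-25/36 + (-⅔ + 4/25)*(1/16)))*8 = (-29 + (-25/36 - 38/75*1/16))*8 = (-29 + (-25/36 - 19/600))*8 = (-29 - 1307/1800)*8 = -53507/1800*8 = -53507/225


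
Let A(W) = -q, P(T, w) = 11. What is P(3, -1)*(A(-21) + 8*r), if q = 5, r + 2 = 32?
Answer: 2585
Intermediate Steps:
r = 30 (r = -2 + 32 = 30)
A(W) = -5 (A(W) = -1*5 = -5)
P(3, -1)*(A(-21) + 8*r) = 11*(-5 + 8*30) = 11*(-5 + 240) = 11*235 = 2585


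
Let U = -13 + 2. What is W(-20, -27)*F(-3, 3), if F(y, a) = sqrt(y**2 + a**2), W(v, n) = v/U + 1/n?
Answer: 529*sqrt(2)/99 ≈ 7.5568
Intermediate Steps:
U = -11
W(v, n) = 1/n - v/11 (W(v, n) = v/(-11) + 1/n = v*(-1/11) + 1/n = -v/11 + 1/n = 1/n - v/11)
F(y, a) = sqrt(a**2 + y**2)
W(-20, -27)*F(-3, 3) = (1/(-27) - 1/11*(-20))*sqrt(3**2 + (-3)**2) = (-1/27 + 20/11)*sqrt(9 + 9) = 529*sqrt(18)/297 = 529*(3*sqrt(2))/297 = 529*sqrt(2)/99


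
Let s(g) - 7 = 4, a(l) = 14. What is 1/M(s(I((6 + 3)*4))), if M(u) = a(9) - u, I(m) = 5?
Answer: 1/3 ≈ 0.33333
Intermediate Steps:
s(g) = 11 (s(g) = 7 + 4 = 11)
M(u) = 14 - u
1/M(s(I((6 + 3)*4))) = 1/(14 - 1*11) = 1/(14 - 11) = 1/3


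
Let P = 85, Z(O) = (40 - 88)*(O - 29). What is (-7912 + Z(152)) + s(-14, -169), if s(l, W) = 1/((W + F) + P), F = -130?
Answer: -2956625/214 ≈ -13816.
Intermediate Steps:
Z(O) = 1392 - 48*O (Z(O) = -48*(-29 + O) = 1392 - 48*O)
s(l, W) = 1/(-45 + W) (s(l, W) = 1/((W - 130) + 85) = 1/((-130 + W) + 85) = 1/(-45 + W))
(-7912 + Z(152)) + s(-14, -169) = (-7912 + (1392 - 48*152)) + 1/(-45 - 169) = (-7912 + (1392 - 7296)) + 1/(-214) = (-7912 - 5904) - 1/214 = -13816 - 1/214 = -2956625/214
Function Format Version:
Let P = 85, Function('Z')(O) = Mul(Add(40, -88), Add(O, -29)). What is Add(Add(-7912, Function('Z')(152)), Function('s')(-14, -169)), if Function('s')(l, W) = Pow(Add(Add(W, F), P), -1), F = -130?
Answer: Rational(-2956625, 214) ≈ -13816.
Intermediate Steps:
Function('Z')(O) = Add(1392, Mul(-48, O)) (Function('Z')(O) = Mul(-48, Add(-29, O)) = Add(1392, Mul(-48, O)))
Function('s')(l, W) = Pow(Add(-45, W), -1) (Function('s')(l, W) = Pow(Add(Add(W, -130), 85), -1) = Pow(Add(Add(-130, W), 85), -1) = Pow(Add(-45, W), -1))
Add(Add(-7912, Function('Z')(152)), Function('s')(-14, -169)) = Add(Add(-7912, Add(1392, Mul(-48, 152))), Pow(Add(-45, -169), -1)) = Add(Add(-7912, Add(1392, -7296)), Pow(-214, -1)) = Add(Add(-7912, -5904), Rational(-1, 214)) = Add(-13816, Rational(-1, 214)) = Rational(-2956625, 214)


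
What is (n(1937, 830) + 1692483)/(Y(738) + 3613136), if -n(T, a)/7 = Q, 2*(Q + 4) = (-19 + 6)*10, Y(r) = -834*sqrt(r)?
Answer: 764614550172/1631779804271 + 1058950233*sqrt(82)/3263559608542 ≈ 0.47152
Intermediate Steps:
Q = -69 (Q = -4 + ((-19 + 6)*10)/2 = -4 + (-13*10)/2 = -4 + (1/2)*(-130) = -4 - 65 = -69)
n(T, a) = 483 (n(T, a) = -7*(-69) = 483)
(n(1937, 830) + 1692483)/(Y(738) + 3613136) = (483 + 1692483)/(-2502*sqrt(82) + 3613136) = 1692966/(-2502*sqrt(82) + 3613136) = 1692966/(3613136 - 2502*sqrt(82))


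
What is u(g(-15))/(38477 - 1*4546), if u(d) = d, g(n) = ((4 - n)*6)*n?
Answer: -1710/33931 ≈ -0.050396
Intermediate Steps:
g(n) = n*(24 - 6*n) (g(n) = (24 - 6*n)*n = n*(24 - 6*n))
u(g(-15))/(38477 - 1*4546) = (6*(-15)*(4 - 1*(-15)))/(38477 - 1*4546) = (6*(-15)*(4 + 15))/(38477 - 4546) = (6*(-15)*19)/33931 = -1710*1/33931 = -1710/33931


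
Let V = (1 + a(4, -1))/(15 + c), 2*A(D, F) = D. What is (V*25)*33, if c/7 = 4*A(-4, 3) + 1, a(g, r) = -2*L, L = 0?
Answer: -825/34 ≈ -24.265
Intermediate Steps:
A(D, F) = D/2
a(g, r) = 0 (a(g, r) = -2*0 = 0)
c = -49 (c = 7*(4*((1/2)*(-4)) + 1) = 7*(4*(-2) + 1) = 7*(-8 + 1) = 7*(-7) = -49)
V = -1/34 (V = (1 + 0)/(15 - 49) = 1/(-34) = 1*(-1/34) = -1/34 ≈ -0.029412)
(V*25)*33 = -1/34*25*33 = -25/34*33 = -825/34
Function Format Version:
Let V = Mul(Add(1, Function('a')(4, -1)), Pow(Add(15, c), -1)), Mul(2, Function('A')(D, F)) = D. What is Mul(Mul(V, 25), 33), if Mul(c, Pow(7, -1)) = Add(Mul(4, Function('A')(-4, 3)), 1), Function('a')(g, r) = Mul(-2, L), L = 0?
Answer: Rational(-825, 34) ≈ -24.265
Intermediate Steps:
Function('A')(D, F) = Mul(Rational(1, 2), D)
Function('a')(g, r) = 0 (Function('a')(g, r) = Mul(-2, 0) = 0)
c = -49 (c = Mul(7, Add(Mul(4, Mul(Rational(1, 2), -4)), 1)) = Mul(7, Add(Mul(4, -2), 1)) = Mul(7, Add(-8, 1)) = Mul(7, -7) = -49)
V = Rational(-1, 34) (V = Mul(Add(1, 0), Pow(Add(15, -49), -1)) = Mul(1, Pow(-34, -1)) = Mul(1, Rational(-1, 34)) = Rational(-1, 34) ≈ -0.029412)
Mul(Mul(V, 25), 33) = Mul(Mul(Rational(-1, 34), 25), 33) = Mul(Rational(-25, 34), 33) = Rational(-825, 34)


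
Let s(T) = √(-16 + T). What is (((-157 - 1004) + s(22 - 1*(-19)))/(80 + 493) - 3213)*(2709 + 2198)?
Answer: -9039699935/573 ≈ -1.5776e+7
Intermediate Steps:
(((-157 - 1004) + s(22 - 1*(-19)))/(80 + 493) - 3213)*(2709 + 2198) = (((-157 - 1004) + √(-16 + (22 - 1*(-19))))/(80 + 493) - 3213)*(2709 + 2198) = ((-1161 + √(-16 + (22 + 19)))/573 - 3213)*4907 = ((-1161 + √(-16 + 41))*(1/573) - 3213)*4907 = ((-1161 + √25)*(1/573) - 3213)*4907 = ((-1161 + 5)*(1/573) - 3213)*4907 = (-1156*1/573 - 3213)*4907 = (-1156/573 - 3213)*4907 = -1842205/573*4907 = -9039699935/573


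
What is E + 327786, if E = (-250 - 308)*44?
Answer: 303234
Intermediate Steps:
E = -24552 (E = -558*44 = -24552)
E + 327786 = -24552 + 327786 = 303234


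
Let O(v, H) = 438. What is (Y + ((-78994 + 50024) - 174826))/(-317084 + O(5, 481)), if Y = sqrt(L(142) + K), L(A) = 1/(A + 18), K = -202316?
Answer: 2754/4279 - I*sqrt(323705590)/12665840 ≈ 0.64361 - 0.0014205*I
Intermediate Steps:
L(A) = 1/(18 + A)
Y = I*sqrt(323705590)/40 (Y = sqrt(1/(18 + 142) - 202316) = sqrt(1/160 - 202316) = sqrt(-32370559/160) = I*sqrt(323705590)/40 ≈ 449.8*I)
(Y + ((-78994 + 50024) - 174826))/(-317084 + O(5, 481)) = (I*sqrt(323705590)/40 + ((-78994 + 50024) - 174826))/(-317084 + 438) = (I*sqrt(323705590)/40 + (-28970 - 174826))/(-316646) = (I*sqrt(323705590)/40 - 203796)*(-1/316646) = (-203796 + I*sqrt(323705590)/40)*(-1/316646) = 2754/4279 - I*sqrt(323705590)/12665840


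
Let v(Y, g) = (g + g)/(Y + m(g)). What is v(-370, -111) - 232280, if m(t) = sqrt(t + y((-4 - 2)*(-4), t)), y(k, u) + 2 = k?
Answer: -10606574260/45663 + 74*I*sqrt(89)/45663 ≈ -2.3228e+5 + 0.015288*I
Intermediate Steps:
y(k, u) = -2 + k
m(t) = sqrt(22 + t) (m(t) = sqrt(t + (-2 + (-4 - 2)*(-4))) = sqrt(t + (-2 - 6*(-4))) = sqrt(t + (-2 + 24)) = sqrt(t + 22) = sqrt(22 + t))
v(Y, g) = 2*g/(Y + sqrt(22 + g)) (v(Y, g) = (g + g)/(Y + sqrt(22 + g)) = (2*g)/(Y + sqrt(22 + g)) = 2*g/(Y + sqrt(22 + g)))
v(-370, -111) - 232280 = 2*(-111)/(-370 + sqrt(22 - 111)) - 232280 = 2*(-111)/(-370 + sqrt(-89)) - 232280 = 2*(-111)/(-370 + I*sqrt(89)) - 232280 = -222/(-370 + I*sqrt(89)) - 232280 = -232280 - 222/(-370 + I*sqrt(89))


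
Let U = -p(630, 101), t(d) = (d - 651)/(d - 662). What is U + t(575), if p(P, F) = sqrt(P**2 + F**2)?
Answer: 76/87 - sqrt(407101) ≈ -637.17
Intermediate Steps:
t(d) = (-651 + d)/(-662 + d)
p(P, F) = sqrt(F**2 + P**2)
U = -sqrt(407101) (U = -sqrt(101**2 + 630**2) = -sqrt(10201 + 396900) = -sqrt(407101) ≈ -638.04)
U + t(575) = -sqrt(407101) + (-651 + 575)/(-662 + 575) = -sqrt(407101) - 76/(-87) = -sqrt(407101) - 1/87*(-76) = -sqrt(407101) + 76/87 = 76/87 - sqrt(407101)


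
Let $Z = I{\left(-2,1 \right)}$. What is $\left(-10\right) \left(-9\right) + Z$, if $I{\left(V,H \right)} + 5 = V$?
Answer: $83$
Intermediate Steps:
$I{\left(V,H \right)} = -5 + V$
$Z = -7$ ($Z = -5 - 2 = -7$)
$\left(-10\right) \left(-9\right) + Z = \left(-10\right) \left(-9\right) - 7 = 90 - 7 = 83$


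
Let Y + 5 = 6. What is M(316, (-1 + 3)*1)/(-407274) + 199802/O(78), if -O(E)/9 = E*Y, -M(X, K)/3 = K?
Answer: -6781179628/23825529 ≈ -284.62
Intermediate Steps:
Y = 1 (Y = -5 + 6 = 1)
M(X, K) = -3*K
O(E) = -9*E
M(316, (-1 + 3)*1)/(-407274) + 199802/O(78) = -3*(-1 + 3)/(-407274) + 199802/((-9*78)) = -6*(-1/407274) + 199802/(-702) = -3*2*(-1/407274) + 199802*(-1/702) = -6*(-1/407274) - 99901/351 = 1/67879 - 99901/351 = -6781179628/23825529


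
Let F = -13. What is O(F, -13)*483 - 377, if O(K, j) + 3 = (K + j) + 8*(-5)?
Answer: -33704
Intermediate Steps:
O(K, j) = -43 + K + j (O(K, j) = -3 + ((K + j) + 8*(-5)) = -3 + ((K + j) - 40) = -3 + (-40 + K + j) = -43 + K + j)
O(F, -13)*483 - 377 = (-43 - 13 - 13)*483 - 377 = -69*483 - 377 = -33327 - 377 = -33704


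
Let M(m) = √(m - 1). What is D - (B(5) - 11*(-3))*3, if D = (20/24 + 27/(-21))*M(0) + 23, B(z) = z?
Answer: -91 - 19*I/42 ≈ -91.0 - 0.45238*I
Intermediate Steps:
M(m) = √(-1 + m)
D = 23 - 19*I/42 (D = (20/24 + 27/(-21))*√(-1 + 0) + 23 = (20*(1/24) + 27*(-1/21))*√(-1) + 23 = (⅚ - 9/7)*I + 23 = -19*I/42 + 23 = 23 - 19*I/42 ≈ 23.0 - 0.45238*I)
D - (B(5) - 11*(-3))*3 = (23 - 19*I/42) - (5 - 11*(-3))*3 = (23 - 19*I/42) - (5 + 33)*3 = (23 - 19*I/42) - 38*3 = (23 - 19*I/42) - 1*114 = (23 - 19*I/42) - 114 = -91 - 19*I/42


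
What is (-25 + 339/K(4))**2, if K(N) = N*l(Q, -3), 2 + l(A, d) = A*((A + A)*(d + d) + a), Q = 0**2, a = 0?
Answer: 290521/64 ≈ 4539.4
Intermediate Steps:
Q = 0
l(A, d) = -2 + 4*d*A**2 (l(A, d) = -2 + A*((A + A)*(d + d) + 0) = -2 + A*((2*A)*(2*d) + 0) = -2 + A*(4*A*d + 0) = -2 + A*(4*A*d) = -2 + 4*d*A**2)
K(N) = -2*N (K(N) = N*(-2 + 4*(-3)*0**2) = N*(-2 + 4*(-3)*0) = N*(-2 + 0) = N*(-2) = -2*N)
(-25 + 339/K(4))**2 = (-25 + 339/((-2*4)))**2 = (-25 + 339/(-8))**2 = (-25 + 339*(-1/8))**2 = (-25 - 339/8)**2 = (-539/8)**2 = 290521/64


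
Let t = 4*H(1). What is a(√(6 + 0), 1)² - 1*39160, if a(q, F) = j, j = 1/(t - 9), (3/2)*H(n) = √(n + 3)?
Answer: -4738351/121 ≈ -39160.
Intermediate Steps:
H(n) = 2*√(3 + n)/3 (H(n) = 2*√(n + 3)/3 = 2*√(3 + n)/3)
t = 16/3 (t = 4*(2*√(3 + 1)/3) = 4*(2*√4/3) = 4*((⅔)*2) = 4*(4/3) = 16/3 ≈ 5.3333)
j = -3/11 (j = 1/(16/3 - 9) = 1/(-11/3) = -3/11 ≈ -0.27273)
a(q, F) = -3/11
a(√(6 + 0), 1)² - 1*39160 = (-3/11)² - 1*39160 = 9/121 - 39160 = -4738351/121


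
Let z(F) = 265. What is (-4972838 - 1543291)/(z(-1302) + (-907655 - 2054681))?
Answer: 2172043/987357 ≈ 2.1999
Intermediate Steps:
(-4972838 - 1543291)/(z(-1302) + (-907655 - 2054681)) = (-4972838 - 1543291)/(265 + (-907655 - 2054681)) = -6516129/(265 - 2962336) = -6516129/(-2962071) = -6516129*(-1/2962071) = 2172043/987357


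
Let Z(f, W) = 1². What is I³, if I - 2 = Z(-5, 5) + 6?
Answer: 729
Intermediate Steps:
Z(f, W) = 1
I = 9 (I = 2 + (1 + 6) = 2 + 7 = 9)
I³ = 9³ = 729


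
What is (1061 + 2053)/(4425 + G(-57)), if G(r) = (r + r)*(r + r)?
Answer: 1038/5807 ≈ 0.17875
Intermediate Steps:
G(r) = 4*r² (G(r) = (2*r)*(2*r) = 4*r²)
(1061 + 2053)/(4425 + G(-57)) = (1061 + 2053)/(4425 + 4*(-57)²) = 3114/(4425 + 4*3249) = 3114/(4425 + 12996) = 3114/17421 = 3114*(1/17421) = 1038/5807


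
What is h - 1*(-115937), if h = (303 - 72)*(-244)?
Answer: 59573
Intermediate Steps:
h = -56364 (h = 231*(-244) = -56364)
h - 1*(-115937) = -56364 - 1*(-115937) = -56364 + 115937 = 59573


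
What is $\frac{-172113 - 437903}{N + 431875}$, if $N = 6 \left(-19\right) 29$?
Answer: $- \frac{610016}{428569} \approx -1.4234$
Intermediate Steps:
$N = -3306$ ($N = \left(-114\right) 29 = -3306$)
$\frac{-172113 - 437903}{N + 431875} = \frac{-172113 - 437903}{-3306 + 431875} = - \frac{610016}{428569}$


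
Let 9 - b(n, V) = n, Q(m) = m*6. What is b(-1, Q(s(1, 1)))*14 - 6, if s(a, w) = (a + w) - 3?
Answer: 134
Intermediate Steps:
s(a, w) = -3 + a + w
Q(m) = 6*m
b(n, V) = 9 - n
b(-1, Q(s(1, 1)))*14 - 6 = (9 - 1*(-1))*14 - 6 = (9 + 1)*14 - 6 = 10*14 - 6 = 140 - 6 = 134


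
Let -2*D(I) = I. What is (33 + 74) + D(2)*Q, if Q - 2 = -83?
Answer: 188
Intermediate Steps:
Q = -81 (Q = 2 - 83 = -81)
D(I) = -I/2
(33 + 74) + D(2)*Q = (33 + 74) - ½*2*(-81) = 107 - 1*(-81) = 107 + 81 = 188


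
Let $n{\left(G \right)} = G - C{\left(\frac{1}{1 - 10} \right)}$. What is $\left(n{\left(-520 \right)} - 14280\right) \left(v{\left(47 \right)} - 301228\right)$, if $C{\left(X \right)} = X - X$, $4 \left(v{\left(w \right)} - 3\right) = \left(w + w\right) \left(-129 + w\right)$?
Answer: $4486649600$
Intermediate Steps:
$v{\left(w \right)} = 3 + \frac{w \left(-129 + w\right)}{2}$ ($v{\left(w \right)} = 3 + \frac{\left(w + w\right) \left(-129 + w\right)}{4} = 3 + \frac{2 w \left(-129 + w\right)}{4} = 3 + \frac{w \left(-129 + w\right)}{2}$)
$C{\left(X \right)} = 0$
$n{\left(G \right)} = G$ ($n{\left(G \right)} = G - 0 = G + 0 = G$)
$\left(n{\left(-520 \right)} - 14280\right) \left(v{\left(47 \right)} - 301228\right) = \left(-520 - 14280\right) \left(\left(3 + \frac{47^{2}}{2} - \frac{6063}{2}\right) - 301228\right) = - 14800 \left(\left(3 + \frac{1}{2} \cdot 2209 - \frac{6063}{2}\right) - 301228\right) = - 14800 \left(\left(3 + \frac{2209}{2} - \frac{6063}{2}\right) - 301228\right) = - 14800 \left(-1924 - 301228\right) = \left(-14800\right) \left(-303152\right) = 4486649600$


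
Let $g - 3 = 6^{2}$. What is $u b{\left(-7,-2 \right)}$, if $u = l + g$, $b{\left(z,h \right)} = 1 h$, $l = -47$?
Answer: $16$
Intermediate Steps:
$g = 39$ ($g = 3 + 6^{2} = 3 + 36 = 39$)
$b{\left(z,h \right)} = h$
$u = -8$ ($u = -47 + 39 = -8$)
$u b{\left(-7,-2 \right)} = \left(-8\right) \left(-2\right) = 16$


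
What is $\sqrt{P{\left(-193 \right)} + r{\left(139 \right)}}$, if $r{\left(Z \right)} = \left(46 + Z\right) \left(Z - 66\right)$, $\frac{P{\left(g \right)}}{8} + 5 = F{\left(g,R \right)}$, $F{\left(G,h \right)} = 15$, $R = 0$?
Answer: $\sqrt{13585} \approx 116.55$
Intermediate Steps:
$P{\left(g \right)} = 80$ ($P{\left(g \right)} = -40 + 8 \cdot 15 = -40 + 120 = 80$)
$r{\left(Z \right)} = \left(-66 + Z\right) \left(46 + Z\right)$ ($r{\left(Z \right)} = \left(46 + Z\right) \left(-66 + Z\right) = \left(-66 + Z\right) \left(46 + Z\right)$)
$\sqrt{P{\left(-193 \right)} + r{\left(139 \right)}} = \sqrt{80 - \left(5816 - 19321\right)} = \sqrt{80 - -13505} = \sqrt{80 + 13505} = \sqrt{13585}$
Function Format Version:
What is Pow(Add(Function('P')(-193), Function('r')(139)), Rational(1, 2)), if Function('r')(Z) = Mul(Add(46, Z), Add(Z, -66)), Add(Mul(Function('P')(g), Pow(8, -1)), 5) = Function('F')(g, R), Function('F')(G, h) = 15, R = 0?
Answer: Pow(13585, Rational(1, 2)) ≈ 116.55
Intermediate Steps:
Function('P')(g) = 80 (Function('P')(g) = Add(-40, Mul(8, 15)) = Add(-40, 120) = 80)
Function('r')(Z) = Mul(Add(-66, Z), Add(46, Z)) (Function('r')(Z) = Mul(Add(46, Z), Add(-66, Z)) = Mul(Add(-66, Z), Add(46, Z)))
Pow(Add(Function('P')(-193), Function('r')(139)), Rational(1, 2)) = Pow(Add(80, Add(-3036, Pow(139, 2), Mul(-20, 139))), Rational(1, 2)) = Pow(Add(80, Add(-3036, 19321, -2780)), Rational(1, 2)) = Pow(Add(80, 13505), Rational(1, 2)) = Pow(13585, Rational(1, 2))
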